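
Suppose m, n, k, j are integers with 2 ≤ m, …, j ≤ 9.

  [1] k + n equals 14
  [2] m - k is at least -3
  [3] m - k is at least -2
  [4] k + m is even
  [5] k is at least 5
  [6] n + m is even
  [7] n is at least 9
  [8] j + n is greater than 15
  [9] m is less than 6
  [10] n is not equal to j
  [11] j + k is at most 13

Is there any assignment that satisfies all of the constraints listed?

The assignment m = 3, n = 9, k = 5, j = 8 works:
  constraint 1 holds since k + n = 14.
  constraint 2 holds since m - k = -2.
The rest check out directly.

Satisfiable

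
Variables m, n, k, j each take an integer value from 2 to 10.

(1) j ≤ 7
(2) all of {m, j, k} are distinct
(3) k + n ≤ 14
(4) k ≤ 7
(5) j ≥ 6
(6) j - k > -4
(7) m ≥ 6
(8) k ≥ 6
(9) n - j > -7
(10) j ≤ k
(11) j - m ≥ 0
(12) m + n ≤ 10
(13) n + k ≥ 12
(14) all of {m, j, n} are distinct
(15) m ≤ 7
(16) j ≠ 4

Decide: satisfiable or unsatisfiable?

Unsatisfiable

Constraints 1, 4, 5, 7, 8, and 15 confine each of m, j, k to the 2 values {6, 7}.
Constraint 2 requires all 3 of them to be distinct, but only 2 values are available — impossible by the pigeonhole principle.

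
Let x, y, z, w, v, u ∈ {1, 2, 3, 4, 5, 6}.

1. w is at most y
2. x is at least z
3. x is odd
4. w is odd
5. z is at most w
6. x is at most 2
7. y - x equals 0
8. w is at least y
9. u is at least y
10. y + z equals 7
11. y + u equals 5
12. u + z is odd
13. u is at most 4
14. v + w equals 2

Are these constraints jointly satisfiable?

Unsatisfiable

From constraints 9 and 13: y ≤ u ≤ 4. From constraints 2 and 6: z ≤ x ≤ 2. Hence y + z ≤ 6. But constraint 10 requires y + z = 7, and 7 > 6. Contradiction.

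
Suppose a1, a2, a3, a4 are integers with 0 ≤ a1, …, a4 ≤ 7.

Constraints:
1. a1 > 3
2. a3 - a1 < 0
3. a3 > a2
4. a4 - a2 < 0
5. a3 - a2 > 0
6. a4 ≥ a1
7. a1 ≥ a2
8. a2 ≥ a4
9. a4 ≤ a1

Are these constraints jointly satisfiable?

Unsatisfiable

Constraints 2, 3, 4, and 6 give a2 < a3, a3 < a1, a1 ≤ a4, a4 < a2. Chaining: a2 < a3 < a1 ≤ a4 < a2, which forces a2 < a2 — impossible.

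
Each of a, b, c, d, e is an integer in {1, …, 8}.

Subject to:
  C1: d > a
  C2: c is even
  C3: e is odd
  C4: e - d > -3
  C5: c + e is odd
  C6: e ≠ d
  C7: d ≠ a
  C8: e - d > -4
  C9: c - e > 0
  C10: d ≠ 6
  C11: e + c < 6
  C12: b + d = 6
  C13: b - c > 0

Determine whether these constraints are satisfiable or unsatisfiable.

Take a = 2, b = 3, c = 2, d = 3, e = 1. Then constraint 4: e - d = -2; constraint 8: e - d = -2, and every other listed constraint is also met.

Satisfiable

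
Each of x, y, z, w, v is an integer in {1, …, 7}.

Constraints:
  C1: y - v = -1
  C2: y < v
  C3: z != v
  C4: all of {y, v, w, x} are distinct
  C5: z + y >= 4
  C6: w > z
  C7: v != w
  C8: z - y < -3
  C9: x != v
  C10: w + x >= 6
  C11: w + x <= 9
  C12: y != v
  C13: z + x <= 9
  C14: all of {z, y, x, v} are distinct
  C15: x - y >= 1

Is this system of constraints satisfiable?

Take x = 7, y = 5, z = 1, w = 2, v = 6. Then constraint 1: y - v = -1; constraint 5: z + y = 6; constraint 8: z - y = -4, and every other listed constraint is also met.

Satisfiable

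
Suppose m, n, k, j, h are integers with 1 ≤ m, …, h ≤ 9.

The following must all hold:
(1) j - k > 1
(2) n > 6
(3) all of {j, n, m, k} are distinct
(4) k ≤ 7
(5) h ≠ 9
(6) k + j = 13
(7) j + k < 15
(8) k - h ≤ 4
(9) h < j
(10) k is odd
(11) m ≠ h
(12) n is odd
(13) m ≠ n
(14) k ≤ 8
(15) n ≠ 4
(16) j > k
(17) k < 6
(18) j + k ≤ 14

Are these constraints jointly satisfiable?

Satisfiable

Try m = 7, n = 9, k = 5, j = 8, h = 3.
Check constraint 1: j - k = 3; constraint 6: k + j = 13; constraint 7: j + k = 13. The remaining constraints are straightforward to verify.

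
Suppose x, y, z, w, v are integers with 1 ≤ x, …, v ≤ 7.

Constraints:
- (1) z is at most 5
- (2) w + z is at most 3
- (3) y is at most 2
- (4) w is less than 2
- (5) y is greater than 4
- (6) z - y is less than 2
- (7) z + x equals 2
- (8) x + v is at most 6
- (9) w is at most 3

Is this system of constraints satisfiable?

From constraint 5: y ≥ 5. From constraint 3: y ≤ 2. But 2 < 5, so no value of y works.

Unsatisfiable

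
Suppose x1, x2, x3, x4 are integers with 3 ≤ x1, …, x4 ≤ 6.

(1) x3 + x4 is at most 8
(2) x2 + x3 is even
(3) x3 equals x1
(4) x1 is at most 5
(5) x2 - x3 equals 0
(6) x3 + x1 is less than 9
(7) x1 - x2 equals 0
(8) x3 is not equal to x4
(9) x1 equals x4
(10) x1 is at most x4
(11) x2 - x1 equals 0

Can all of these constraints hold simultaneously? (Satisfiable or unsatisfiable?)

Unsatisfiable

From constraints 3 and 9, x3 = x1 = x4, so x3 = x4. But constraint 8 says x3 ≠ x4. Contradiction.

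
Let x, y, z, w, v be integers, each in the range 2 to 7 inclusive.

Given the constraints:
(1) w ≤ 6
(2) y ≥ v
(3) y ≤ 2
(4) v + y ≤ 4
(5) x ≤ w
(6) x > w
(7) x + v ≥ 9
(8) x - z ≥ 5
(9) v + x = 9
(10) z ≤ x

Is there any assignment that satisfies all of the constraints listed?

Unsatisfiable

From constraints 1 and 5: x ≤ w ≤ 6. From constraints 2 and 3: v ≤ y ≤ 2. Hence x + v ≤ 8. But constraint 7 requires x + v ≥ 9, and 9 > 8. Contradiction.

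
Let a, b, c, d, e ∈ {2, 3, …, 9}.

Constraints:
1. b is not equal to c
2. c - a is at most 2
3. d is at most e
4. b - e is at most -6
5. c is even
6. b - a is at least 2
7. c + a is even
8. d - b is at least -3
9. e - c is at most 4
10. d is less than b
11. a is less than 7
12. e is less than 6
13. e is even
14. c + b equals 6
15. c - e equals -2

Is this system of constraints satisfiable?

Unsatisfiable

Constraints 2, 4, 6, and 9 give a − c ≥ -2, c − e ≥ -4, e − b ≥ 6, b − a ≥ 2.
Adding all 4 inequalities: the left sides telescope to 0, and the right sides sum to (-2) + (-4) + 6 + 2 = 2. So 0 ≥ 2, which is false.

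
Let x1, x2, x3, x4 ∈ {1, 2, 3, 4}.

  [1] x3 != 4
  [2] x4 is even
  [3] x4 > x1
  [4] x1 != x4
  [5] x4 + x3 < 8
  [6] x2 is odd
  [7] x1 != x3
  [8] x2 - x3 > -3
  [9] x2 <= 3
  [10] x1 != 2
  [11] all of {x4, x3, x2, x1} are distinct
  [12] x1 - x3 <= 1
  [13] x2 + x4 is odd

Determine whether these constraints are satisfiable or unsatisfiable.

Setting (x1, x2, x3, x4) = (3, 1, 2, 4) satisfies everything: constraint 5: x4 + x3 = 6; constraint 8: x2 - x3 = -1, and the others follow.

Satisfiable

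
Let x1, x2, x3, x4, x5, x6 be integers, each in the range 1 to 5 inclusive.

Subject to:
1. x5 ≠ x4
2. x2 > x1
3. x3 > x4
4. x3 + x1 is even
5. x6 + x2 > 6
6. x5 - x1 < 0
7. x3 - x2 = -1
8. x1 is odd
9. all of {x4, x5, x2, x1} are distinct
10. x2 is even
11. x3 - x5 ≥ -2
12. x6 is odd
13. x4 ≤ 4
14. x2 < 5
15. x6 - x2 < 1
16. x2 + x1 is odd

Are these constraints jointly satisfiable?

One satisfying assignment is x1 = 3, x2 = 4, x3 = 3, x4 = 1, x5 = 2, x6 = 3.
For the less obvious constraints — constraint 5: x6 + x2 = 7; constraint 6: x5 - x1 = -1; constraint 7: x3 - x2 = -1 — and the others hold by inspection.

Satisfiable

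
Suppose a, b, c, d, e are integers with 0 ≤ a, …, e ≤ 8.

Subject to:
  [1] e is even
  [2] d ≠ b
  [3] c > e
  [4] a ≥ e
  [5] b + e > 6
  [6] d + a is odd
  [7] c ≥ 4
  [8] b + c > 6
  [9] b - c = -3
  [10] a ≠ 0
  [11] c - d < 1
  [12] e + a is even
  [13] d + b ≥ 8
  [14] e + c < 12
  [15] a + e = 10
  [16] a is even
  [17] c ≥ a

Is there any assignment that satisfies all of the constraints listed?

Try a = 6, b = 3, c = 6, d = 7, e = 4.
Check constraint 5: b + e = 7; constraint 8: b + c = 9; constraint 9: b - c = -3. The remaining constraints are straightforward to verify.

Satisfiable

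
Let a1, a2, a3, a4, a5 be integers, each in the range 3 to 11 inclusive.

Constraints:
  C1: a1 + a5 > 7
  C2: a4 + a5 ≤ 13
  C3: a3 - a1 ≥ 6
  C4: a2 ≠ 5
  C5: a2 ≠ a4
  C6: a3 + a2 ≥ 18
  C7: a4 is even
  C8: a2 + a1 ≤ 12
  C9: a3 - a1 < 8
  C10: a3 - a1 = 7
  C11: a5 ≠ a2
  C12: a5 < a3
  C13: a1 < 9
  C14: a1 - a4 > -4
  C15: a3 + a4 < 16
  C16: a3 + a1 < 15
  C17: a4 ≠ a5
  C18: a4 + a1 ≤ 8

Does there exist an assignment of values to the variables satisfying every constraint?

Setting (a1, a2, a3, a4, a5) = (3, 9, 10, 4, 6) satisfies everything: constraint 1: a1 + a5 = 9; constraint 2: a4 + a5 = 10, and the others follow.

Satisfiable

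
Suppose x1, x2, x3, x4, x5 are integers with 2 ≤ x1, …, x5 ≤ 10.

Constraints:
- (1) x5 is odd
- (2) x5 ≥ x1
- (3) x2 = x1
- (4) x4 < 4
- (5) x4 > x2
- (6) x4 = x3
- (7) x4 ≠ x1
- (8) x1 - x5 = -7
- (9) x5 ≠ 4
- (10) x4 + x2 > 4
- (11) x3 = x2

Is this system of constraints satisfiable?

From constraints 3, 6, and 11, x4 = x3 = x2 = x1, so x4 = x1. But constraint 7 says x4 ≠ x1. Contradiction.

Unsatisfiable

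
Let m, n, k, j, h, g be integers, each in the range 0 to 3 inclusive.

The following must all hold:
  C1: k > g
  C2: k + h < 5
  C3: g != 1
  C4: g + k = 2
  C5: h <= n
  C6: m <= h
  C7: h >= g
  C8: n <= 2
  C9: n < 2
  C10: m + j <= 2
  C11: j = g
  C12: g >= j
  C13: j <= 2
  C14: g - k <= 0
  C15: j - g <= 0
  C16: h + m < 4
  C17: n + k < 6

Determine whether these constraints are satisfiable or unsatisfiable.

Satisfiable

The assignment m = 0, n = 1, k = 2, j = 0, h = 1, g = 0 works:
  constraint 2 holds since k + h = 3.
  constraint 4 holds since g + k = 2.
The rest check out directly.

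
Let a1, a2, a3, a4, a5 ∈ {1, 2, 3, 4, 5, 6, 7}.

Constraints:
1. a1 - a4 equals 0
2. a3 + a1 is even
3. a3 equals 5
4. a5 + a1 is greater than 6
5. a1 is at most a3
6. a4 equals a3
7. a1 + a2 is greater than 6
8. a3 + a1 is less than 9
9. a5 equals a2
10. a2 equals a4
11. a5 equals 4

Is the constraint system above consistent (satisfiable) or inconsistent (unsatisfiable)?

Constraint 11 fixes a5 = 4 and constraint 3 fixes a3 = 5. Constraints 6, 9, and 10 give a5 = a2 = a4 = a3, so a5 = a3. But 4 ≠ 5 — contradiction.

Unsatisfiable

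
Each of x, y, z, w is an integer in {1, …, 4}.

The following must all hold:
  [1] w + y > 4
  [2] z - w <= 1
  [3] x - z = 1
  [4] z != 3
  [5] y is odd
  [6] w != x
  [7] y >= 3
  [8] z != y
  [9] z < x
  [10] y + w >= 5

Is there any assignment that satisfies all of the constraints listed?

Take x = 3, y = 3, z = 2, w = 4. Then constraint 1: w + y = 7; constraint 2: z - w = -2, and every other listed constraint is also met.

Satisfiable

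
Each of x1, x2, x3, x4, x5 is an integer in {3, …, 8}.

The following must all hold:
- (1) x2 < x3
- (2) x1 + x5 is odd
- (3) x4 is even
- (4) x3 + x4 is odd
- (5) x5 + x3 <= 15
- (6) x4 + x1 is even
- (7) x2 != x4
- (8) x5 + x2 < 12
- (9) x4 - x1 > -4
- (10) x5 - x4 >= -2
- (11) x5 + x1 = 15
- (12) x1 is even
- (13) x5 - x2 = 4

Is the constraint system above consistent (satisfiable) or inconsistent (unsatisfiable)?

Satisfiable

The assignment x1 = 8, x2 = 3, x3 = 7, x4 = 6, x5 = 7 works:
  constraint 5 holds since x5 + x3 = 14.
  constraint 8 holds since x5 + x2 = 10.
  constraint 9 holds since x4 - x1 = -2.
The rest check out directly.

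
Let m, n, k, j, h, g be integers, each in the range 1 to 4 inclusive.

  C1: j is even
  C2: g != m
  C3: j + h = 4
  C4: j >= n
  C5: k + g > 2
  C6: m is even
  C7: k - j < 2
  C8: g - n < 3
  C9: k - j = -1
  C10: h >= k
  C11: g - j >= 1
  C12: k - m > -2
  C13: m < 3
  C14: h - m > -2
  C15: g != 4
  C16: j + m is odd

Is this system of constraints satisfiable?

Constraint 1 makes j even and constraint 6 makes m even, so j + m must be even. Constraint 16 says j + m is odd — contradiction.

Unsatisfiable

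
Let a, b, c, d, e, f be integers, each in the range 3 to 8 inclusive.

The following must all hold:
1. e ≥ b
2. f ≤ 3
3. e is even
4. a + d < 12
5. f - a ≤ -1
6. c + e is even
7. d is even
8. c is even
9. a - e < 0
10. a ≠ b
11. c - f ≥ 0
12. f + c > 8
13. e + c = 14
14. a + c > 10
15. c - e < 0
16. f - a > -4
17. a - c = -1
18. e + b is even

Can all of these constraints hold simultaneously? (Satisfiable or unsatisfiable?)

Satisfiable

One satisfying assignment is a = 5, b = 4, c = 6, d = 4, e = 8, f = 3.
For the less obvious constraints — constraint 4: a + d = 9; constraint 5: f - a = -2; constraint 9: a - e = -3 — and the others hold by inspection.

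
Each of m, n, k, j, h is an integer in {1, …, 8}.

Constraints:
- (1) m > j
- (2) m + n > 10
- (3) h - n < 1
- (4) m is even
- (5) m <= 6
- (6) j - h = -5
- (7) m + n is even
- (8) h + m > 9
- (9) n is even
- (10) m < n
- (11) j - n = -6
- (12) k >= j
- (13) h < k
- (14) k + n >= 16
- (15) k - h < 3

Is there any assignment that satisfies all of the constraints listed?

Take m = 4, n = 8, k = 8, j = 2, h = 7. Then constraint 2: m + n = 12; constraint 3: h - n = -1, and every other listed constraint is also met.

Satisfiable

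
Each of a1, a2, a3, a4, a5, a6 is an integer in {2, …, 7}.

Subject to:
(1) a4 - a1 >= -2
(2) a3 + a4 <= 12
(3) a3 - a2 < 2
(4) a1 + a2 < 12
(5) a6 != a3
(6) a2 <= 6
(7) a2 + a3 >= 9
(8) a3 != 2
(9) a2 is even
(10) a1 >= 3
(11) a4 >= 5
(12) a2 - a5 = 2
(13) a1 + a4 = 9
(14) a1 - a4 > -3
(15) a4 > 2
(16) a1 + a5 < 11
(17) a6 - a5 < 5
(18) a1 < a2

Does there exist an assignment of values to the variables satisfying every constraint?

Satisfiable

The assignment a1 = 4, a2 = 6, a3 = 6, a4 = 5, a5 = 4, a6 = 7 works:
  constraint 1 holds since a4 - a1 = 1.
  constraint 2 holds since a3 + a4 = 11.
  constraint 3 holds since a3 - a2 = 0.
The rest check out directly.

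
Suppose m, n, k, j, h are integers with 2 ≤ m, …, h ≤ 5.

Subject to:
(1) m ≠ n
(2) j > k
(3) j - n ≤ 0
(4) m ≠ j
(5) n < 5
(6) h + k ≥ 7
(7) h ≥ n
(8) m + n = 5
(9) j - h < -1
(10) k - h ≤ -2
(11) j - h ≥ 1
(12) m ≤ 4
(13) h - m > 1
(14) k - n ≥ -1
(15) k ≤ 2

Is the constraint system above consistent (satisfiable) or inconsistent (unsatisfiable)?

Constraints 3, 10, 11, and 14 give n − j ≥ 0, j − h ≥ 1, h − k ≥ 2, k − n ≥ -1.
Adding all 4 inequalities: the left sides telescope to 0, and the right sides sum to 0 + 1 + 2 + (-1) = 2. So 0 ≥ 2, which is false.

Unsatisfiable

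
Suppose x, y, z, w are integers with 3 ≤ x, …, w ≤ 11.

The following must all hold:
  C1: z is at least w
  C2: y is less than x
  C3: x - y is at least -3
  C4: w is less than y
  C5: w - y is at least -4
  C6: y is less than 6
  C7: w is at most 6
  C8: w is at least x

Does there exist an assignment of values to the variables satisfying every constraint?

Constraints 2, 4, and 8 give y < x, x ≤ w, w < y. Chaining: y < x ≤ w < y, which forces y < y — impossible.

Unsatisfiable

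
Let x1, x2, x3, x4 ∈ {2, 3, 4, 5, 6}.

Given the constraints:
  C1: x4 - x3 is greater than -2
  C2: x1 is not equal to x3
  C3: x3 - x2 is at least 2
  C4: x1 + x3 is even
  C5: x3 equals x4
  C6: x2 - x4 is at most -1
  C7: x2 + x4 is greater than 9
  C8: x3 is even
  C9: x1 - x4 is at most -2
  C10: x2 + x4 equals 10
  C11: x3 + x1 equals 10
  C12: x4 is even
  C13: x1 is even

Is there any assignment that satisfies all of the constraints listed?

Satisfiable

Try x1 = 4, x2 = 4, x3 = 6, x4 = 6.
Check constraint 1: x4 - x3 = 0; constraint 3: x3 - x2 = 2; constraint 6: x2 - x4 = -2. The remaining constraints are straightforward to verify.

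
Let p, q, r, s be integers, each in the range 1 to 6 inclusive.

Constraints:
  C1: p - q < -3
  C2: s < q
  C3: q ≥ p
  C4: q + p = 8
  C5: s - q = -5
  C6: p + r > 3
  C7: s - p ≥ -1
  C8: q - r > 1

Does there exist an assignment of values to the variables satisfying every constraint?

Satisfiable

The assignment p = 2, q = 6, r = 4, s = 1 works:
  constraint 1 holds since p - q = -4.
  constraint 4 holds since q + p = 8.
The rest check out directly.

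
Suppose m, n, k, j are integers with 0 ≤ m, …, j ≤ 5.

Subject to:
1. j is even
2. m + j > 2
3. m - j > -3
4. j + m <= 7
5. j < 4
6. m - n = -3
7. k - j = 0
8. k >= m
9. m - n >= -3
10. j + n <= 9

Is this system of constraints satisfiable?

Take m = 2, n = 5, k = 2, j = 2. Then constraint 2: m + j = 4; constraint 3: m - j = 0; constraint 4: j + m = 4, and every other listed constraint is also met.

Satisfiable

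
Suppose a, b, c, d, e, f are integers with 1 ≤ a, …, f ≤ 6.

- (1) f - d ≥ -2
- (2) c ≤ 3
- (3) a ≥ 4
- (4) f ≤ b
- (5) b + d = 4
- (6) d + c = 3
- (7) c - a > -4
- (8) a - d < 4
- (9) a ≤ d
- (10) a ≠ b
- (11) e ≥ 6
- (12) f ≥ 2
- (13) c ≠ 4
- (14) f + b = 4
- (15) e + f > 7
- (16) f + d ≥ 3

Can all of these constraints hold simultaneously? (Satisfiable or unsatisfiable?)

Unsatisfiable

From constraints 4 and 12: b ≥ f ≥ 2. From constraints 3 and 9: d ≥ a ≥ 4. Hence b + d ≥ 6. But constraint 5 requires b + d = 4, and 4 < 6. Contradiction.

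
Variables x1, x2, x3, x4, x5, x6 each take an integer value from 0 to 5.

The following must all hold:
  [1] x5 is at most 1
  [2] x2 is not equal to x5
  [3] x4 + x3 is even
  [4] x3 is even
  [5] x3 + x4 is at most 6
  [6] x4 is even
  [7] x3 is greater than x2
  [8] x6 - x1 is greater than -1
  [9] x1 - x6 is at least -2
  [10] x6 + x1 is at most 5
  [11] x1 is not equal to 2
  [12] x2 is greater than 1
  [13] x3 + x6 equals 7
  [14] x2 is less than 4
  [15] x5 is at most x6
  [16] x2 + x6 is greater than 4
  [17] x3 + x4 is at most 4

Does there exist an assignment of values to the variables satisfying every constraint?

Setting (x1, x2, x3, x4, x5, x6) = (1, 3, 4, 0, 1, 3) satisfies everything: constraint 5: x3 + x4 = 4; constraint 8: x6 - x1 = 2, and the others follow.

Satisfiable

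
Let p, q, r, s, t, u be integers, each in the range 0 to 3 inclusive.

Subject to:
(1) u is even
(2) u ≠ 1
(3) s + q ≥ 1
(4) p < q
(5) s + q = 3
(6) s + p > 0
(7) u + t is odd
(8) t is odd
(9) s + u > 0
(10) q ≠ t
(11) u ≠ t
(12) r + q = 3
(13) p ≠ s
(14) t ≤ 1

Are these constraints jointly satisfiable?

Satisfiable

One satisfying assignment is p = 2, q = 3, r = 0, s = 0, t = 1, u = 2.
For the less obvious constraints — constraint 3: s + q = 3; constraint 5: s + q = 3; constraint 6: s + p = 2 — and the others hold by inspection.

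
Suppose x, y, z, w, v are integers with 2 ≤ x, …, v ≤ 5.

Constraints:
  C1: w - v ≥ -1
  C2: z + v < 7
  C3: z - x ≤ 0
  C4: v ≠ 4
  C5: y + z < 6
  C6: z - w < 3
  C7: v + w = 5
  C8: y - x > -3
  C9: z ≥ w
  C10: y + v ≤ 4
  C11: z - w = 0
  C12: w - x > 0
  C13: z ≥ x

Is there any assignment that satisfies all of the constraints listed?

Constraints 3, 9, and 12 give w ≤ z, z ≤ x, x < w. Chaining: w ≤ z ≤ x < w, which forces w < w — impossible.

Unsatisfiable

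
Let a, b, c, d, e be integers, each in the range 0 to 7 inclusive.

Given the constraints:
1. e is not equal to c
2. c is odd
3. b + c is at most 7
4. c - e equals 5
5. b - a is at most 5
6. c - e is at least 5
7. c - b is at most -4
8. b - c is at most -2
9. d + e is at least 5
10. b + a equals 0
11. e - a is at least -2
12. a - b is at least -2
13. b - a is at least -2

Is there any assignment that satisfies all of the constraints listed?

Constraints 5, 6, 7, and 11 give c − e ≥ 5, e − a ≥ -2, a − b ≥ -5, b − c ≥ 4.
Adding all 4 inequalities: the left sides telescope to 0, and the right sides sum to 5 + (-2) + (-5) + 4 = 2. So 0 ≥ 2, which is false.

Unsatisfiable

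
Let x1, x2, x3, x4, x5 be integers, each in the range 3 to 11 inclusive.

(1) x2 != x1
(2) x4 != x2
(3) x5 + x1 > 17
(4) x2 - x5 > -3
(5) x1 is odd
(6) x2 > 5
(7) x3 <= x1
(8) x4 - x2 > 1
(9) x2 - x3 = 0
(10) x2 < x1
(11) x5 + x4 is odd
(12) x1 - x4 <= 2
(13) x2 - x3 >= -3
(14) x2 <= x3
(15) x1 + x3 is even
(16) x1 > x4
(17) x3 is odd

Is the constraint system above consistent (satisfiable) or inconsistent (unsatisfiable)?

Try x1 = 11, x2 = 7, x3 = 7, x4 = 10, x5 = 7.
Check constraint 3: x5 + x1 = 18; constraint 4: x2 - x5 = 0; constraint 8: x4 - x2 = 3. The remaining constraints are straightforward to verify.

Satisfiable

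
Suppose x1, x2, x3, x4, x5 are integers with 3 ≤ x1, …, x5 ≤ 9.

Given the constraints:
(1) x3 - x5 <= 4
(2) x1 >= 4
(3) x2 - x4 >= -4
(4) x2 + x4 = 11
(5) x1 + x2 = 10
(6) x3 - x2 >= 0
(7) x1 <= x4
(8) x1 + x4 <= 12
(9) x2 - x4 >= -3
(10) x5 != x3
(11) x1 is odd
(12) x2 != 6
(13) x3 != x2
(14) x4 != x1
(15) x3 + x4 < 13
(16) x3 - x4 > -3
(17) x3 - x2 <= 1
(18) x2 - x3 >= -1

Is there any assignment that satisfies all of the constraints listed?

The assignment x1 = 5, x2 = 5, x3 = 6, x4 = 6, x5 = 4 works:
  constraint 1 holds since x3 - x5 = 2.
  constraint 3 holds since x2 - x4 = -1.
The rest check out directly.

Satisfiable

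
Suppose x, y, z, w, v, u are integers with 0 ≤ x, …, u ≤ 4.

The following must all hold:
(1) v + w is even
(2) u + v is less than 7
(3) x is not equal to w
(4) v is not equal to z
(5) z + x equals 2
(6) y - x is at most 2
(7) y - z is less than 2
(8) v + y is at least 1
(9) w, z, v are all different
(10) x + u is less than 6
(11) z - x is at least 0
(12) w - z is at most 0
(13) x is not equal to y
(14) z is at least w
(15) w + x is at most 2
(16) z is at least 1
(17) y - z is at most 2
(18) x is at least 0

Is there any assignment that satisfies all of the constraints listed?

Take x = 1, y = 2, z = 1, w = 0, v = 2, u = 2. Then constraint 2: u + v = 4; constraint 5: z + x = 2; constraint 6: y - x = 1, and every other listed constraint is also met.

Satisfiable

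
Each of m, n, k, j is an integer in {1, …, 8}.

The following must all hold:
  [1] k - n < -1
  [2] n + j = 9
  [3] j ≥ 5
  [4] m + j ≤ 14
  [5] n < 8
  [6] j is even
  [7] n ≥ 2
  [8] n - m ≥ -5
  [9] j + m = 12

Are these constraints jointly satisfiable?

Satisfiable

One satisfying assignment is m = 6, n = 3, k = 1, j = 6.
For the less obvious constraints — constraint 1: k - n = -2; constraint 2: n + j = 9 — and the others hold by inspection.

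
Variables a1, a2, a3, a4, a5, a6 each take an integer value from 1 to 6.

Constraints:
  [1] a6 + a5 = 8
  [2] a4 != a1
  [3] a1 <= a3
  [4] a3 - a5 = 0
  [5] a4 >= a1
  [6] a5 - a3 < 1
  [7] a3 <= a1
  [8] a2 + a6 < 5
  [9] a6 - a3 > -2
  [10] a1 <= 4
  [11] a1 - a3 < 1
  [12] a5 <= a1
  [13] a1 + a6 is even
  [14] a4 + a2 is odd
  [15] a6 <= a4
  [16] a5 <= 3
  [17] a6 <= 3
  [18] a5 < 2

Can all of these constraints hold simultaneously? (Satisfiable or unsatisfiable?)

Unsatisfiable

From constraint 17: a6 ≤ 3. From constraints 10 and 12: a5 ≤ a1 ≤ 4. Hence a6 + a5 ≤ 7. But constraint 1 requires a6 + a5 = 8, and 8 > 7. Contradiction.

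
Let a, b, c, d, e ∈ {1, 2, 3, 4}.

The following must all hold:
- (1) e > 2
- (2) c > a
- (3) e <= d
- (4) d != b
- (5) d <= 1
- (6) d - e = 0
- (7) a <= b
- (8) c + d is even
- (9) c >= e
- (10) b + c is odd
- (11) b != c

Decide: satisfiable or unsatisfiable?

Unsatisfiable

From constraint 1: e ≥ 3. From constraints 3 and 5: e ≤ d and d ≤ 1, so e ≤ 1. But 1 < 3, so no value of e works.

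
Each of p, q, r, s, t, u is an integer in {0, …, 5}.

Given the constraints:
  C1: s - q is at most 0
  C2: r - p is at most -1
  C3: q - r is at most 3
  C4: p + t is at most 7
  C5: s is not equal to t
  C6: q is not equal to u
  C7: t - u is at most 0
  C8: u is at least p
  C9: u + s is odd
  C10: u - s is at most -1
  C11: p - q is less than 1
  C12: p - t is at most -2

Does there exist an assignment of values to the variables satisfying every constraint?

Constraints 1, 2, 3, 7, 10, and 12 give u − t ≥ 0, t − p ≥ 2, p − r ≥ 1, r − q ≥ -3, q − s ≥ 0, s − u ≥ 1.
Adding all 6 inequalities: the left sides telescope to 0, and the right sides sum to 0 + 2 + 1 + (-3) + 0 + 1 = 1. So 0 ≥ 1, which is false.

Unsatisfiable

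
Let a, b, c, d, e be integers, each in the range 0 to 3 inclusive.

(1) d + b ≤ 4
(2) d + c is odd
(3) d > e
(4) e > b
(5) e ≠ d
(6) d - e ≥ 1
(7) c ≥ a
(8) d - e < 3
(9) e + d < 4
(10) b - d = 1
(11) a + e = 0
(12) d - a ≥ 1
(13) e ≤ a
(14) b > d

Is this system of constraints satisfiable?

Constraints 3, 4, and 14 give e < d, d < b, b < e. Chaining: e < d < b < e, which forces e < e — impossible.

Unsatisfiable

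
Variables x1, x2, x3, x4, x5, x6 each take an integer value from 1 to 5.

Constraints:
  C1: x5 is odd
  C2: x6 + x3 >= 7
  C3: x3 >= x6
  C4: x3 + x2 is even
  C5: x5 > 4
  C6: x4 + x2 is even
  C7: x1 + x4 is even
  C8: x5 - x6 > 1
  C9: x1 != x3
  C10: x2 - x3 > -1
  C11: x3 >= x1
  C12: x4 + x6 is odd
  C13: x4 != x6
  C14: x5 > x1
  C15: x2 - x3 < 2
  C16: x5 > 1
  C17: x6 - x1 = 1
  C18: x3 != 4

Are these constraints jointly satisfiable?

Try x1 = 1, x2 = 5, x3 = 5, x4 = 5, x5 = 5, x6 = 2.
Check constraint 2: x6 + x3 = 7; constraint 8: x5 - x6 = 3. The remaining constraints are straightforward to verify.

Satisfiable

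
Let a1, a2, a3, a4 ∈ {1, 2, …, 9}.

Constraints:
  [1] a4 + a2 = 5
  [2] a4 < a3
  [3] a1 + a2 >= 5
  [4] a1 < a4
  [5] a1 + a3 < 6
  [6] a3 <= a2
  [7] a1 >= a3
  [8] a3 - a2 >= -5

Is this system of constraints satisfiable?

Constraints 2, 4, and 7 give a1 < a4, a4 < a3, a3 ≤ a1. Chaining: a1 < a4 < a3 ≤ a1, which forces a1 < a1 — impossible.

Unsatisfiable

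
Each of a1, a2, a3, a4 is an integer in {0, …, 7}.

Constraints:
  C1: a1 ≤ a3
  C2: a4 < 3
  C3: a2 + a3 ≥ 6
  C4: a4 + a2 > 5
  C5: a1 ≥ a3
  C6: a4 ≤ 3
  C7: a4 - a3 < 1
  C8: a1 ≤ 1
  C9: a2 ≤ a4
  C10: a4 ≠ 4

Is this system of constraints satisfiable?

From constraints 6 and 9: a2 ≤ a4 ≤ 3. From constraints 5 and 8: a3 ≤ a1 ≤ 1. Hence a2 + a3 ≤ 4. But constraint 3 requires a2 + a3 ≥ 6, and 6 > 4. Contradiction.

Unsatisfiable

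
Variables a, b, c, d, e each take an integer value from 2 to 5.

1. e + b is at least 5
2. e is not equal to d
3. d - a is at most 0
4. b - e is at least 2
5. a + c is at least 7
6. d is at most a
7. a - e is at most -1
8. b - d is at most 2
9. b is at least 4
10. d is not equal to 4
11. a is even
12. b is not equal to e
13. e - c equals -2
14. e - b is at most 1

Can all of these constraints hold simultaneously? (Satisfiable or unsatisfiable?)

Constraints 3, 4, 7, and 8 give e − a ≥ 1, a − d ≥ 0, d − b ≥ -2, b − e ≥ 2.
Adding all 4 inequalities: the left sides telescope to 0, and the right sides sum to 1 + 0 + (-2) + 2 = 1. So 0 ≥ 1, which is false.

Unsatisfiable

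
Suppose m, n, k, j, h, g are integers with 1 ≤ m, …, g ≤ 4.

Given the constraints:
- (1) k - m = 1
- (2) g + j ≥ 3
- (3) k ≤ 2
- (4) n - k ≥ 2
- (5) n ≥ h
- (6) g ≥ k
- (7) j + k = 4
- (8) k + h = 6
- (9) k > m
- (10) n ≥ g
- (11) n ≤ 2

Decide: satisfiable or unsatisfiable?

Unsatisfiable

From constraint 3: k ≤ 2. From constraints 5 and 11: h ≤ n ≤ 2. Hence k + h ≤ 4. But constraint 8 requires k + h = 6, and 6 > 4. Contradiction.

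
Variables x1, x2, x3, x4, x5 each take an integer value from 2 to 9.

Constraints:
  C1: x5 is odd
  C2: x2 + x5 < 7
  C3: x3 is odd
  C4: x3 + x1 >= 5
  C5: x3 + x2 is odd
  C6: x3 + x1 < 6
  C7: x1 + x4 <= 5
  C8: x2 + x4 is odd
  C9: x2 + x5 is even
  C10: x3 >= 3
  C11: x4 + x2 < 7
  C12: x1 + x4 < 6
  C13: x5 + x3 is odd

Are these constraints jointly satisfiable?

Constraint 1 makes x5 odd and constraint 3 makes x3 odd, so x5 + x3 must be even. Constraint 13 says x5 + x3 is odd — contradiction.

Unsatisfiable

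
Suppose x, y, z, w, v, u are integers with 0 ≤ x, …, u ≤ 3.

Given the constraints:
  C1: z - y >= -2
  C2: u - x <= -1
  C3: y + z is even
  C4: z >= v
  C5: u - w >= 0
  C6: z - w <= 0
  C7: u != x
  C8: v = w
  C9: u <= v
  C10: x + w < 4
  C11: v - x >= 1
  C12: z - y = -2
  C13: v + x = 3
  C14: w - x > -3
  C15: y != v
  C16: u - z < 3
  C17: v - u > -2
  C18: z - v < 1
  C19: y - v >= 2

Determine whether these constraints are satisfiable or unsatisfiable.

Unsatisfiable

Constraints 1, 2, 5, 6, 11, and 19 give z − y ≥ -2, y − v ≥ 2, v − x ≥ 1, x − u ≥ 1, u − w ≥ 0, w − z ≥ 0.
Adding all 6 inequalities: the left sides telescope to 0, and the right sides sum to (-2) + 2 + 1 + 1 + 0 + 0 = 2. So 0 ≥ 2, which is false.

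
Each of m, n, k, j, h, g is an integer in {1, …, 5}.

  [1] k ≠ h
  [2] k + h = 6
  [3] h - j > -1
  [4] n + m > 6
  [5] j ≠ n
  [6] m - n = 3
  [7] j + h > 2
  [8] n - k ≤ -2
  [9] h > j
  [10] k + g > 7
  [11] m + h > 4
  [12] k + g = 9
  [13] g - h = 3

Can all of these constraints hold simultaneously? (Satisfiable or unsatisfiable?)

The assignment m = 5, n = 2, k = 4, j = 1, h = 2, g = 5 works:
  constraint 2 holds since k + h = 6.
  constraint 3 holds since h - j = 1.
  constraint 4 holds since n + m = 7.
The rest check out directly.

Satisfiable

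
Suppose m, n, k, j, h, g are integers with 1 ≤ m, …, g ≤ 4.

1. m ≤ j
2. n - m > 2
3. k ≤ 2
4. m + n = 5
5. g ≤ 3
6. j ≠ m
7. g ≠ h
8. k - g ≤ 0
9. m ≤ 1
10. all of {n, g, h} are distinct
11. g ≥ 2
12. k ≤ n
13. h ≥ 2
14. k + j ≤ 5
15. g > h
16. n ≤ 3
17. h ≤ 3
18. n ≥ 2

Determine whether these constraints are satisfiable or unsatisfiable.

Unsatisfiable

Constraints 5, 11, 13, 16, 17, and 18 confine each of n, g, h to the 2 values {2, 3}.
Constraint 10 requires all 3 of them to be distinct, but only 2 values are available — impossible by the pigeonhole principle.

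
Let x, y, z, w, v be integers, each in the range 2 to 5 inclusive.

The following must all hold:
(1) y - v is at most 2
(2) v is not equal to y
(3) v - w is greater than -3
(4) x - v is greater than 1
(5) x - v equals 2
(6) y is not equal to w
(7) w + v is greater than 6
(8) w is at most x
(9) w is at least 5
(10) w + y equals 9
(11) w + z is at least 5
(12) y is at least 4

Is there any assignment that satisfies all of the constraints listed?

The assignment x = 5, y = 4, z = 3, w = 5, v = 3 works:
  constraint 1 holds since y - v = 1.
  constraint 3 holds since v - w = -2.
The rest check out directly.

Satisfiable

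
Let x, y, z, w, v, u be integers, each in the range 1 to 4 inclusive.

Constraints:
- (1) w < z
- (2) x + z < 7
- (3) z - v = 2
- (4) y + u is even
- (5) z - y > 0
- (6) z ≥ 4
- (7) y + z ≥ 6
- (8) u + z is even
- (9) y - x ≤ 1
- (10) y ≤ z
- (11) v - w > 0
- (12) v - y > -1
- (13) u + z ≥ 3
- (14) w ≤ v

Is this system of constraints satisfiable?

Take x = 1, y = 2, z = 4, w = 1, v = 2, u = 2. Then constraint 2: x + z = 5; constraint 3: z - v = 2; constraint 5: z - y = 2, and every other listed constraint is also met.

Satisfiable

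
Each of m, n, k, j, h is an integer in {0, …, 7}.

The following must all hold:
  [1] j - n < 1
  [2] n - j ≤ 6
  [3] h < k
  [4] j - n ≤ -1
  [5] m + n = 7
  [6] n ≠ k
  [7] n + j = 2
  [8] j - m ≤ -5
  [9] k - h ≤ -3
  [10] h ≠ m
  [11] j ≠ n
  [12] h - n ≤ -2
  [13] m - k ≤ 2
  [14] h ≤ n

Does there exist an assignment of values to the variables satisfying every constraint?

Constraints 2, 8, 9, 12, and 13 give h − k ≥ 3, k − m ≥ -2, m − j ≥ 5, j − n ≥ -6, n − h ≥ 2.
Adding all 5 inequalities: the left sides telescope to 0, and the right sides sum to 3 + (-2) + 5 + (-6) + 2 = 2. So 0 ≥ 2, which is false.

Unsatisfiable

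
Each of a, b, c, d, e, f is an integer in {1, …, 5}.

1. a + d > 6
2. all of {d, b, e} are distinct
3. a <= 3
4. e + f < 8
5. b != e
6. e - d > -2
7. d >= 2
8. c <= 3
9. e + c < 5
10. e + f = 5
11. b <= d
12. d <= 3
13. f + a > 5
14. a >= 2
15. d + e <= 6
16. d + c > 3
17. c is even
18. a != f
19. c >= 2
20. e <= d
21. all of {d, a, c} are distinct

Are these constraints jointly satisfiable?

Unsatisfiable

Constraints 3, 7, 8, 12, 14, and 19 confine each of d, a, c to the 2 values {2, 3}.
Constraint 21 requires all 3 of them to be distinct, but only 2 values are available — impossible by the pigeonhole principle.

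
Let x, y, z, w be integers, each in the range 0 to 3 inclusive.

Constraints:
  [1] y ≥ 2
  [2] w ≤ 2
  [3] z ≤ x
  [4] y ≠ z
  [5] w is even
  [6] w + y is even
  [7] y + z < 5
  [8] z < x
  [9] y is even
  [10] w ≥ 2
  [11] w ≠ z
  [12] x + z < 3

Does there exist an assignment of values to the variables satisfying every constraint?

Setting (x, y, z, w) = (1, 2, 0, 2) satisfies everything: constraint 5: w = 2 is even; constraint 7: y + z = 2; constraint 12: x + z = 1, and the others follow.

Satisfiable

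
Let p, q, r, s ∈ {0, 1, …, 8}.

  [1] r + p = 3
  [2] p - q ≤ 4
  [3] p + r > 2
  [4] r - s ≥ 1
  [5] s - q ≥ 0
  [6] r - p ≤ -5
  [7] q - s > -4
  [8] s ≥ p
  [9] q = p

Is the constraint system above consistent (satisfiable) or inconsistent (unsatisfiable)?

Constraints 2, 4, 5, and 6 give s − q ≥ 0, q − p ≥ -4, p − r ≥ 5, r − s ≥ 1.
Adding all 4 inequalities: the left sides telescope to 0, and the right sides sum to 0 + (-4) + 5 + 1 = 2. So 0 ≥ 2, which is false.

Unsatisfiable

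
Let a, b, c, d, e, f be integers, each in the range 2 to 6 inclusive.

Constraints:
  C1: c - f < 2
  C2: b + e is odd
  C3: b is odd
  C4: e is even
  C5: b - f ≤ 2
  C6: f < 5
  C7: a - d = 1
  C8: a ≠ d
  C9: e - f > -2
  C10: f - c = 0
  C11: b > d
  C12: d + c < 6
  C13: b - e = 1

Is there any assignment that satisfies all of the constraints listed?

The assignment a = 3, b = 3, c = 2, d = 2, e = 2, f = 2 works:
  constraint 1 holds since c - f = 0.
  constraint 5 holds since b - f = 1.
  constraint 7 holds since a - d = 1.
The rest check out directly.

Satisfiable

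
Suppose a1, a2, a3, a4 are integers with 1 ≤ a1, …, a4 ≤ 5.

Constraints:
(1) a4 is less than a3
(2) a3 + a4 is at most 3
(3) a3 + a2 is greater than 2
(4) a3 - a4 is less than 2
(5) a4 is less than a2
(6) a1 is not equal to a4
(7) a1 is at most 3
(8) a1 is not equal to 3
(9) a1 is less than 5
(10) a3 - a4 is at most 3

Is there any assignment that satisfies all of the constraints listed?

Satisfiable

The assignment a1 = 2, a2 = 3, a3 = 2, a4 = 1 works:
  constraint 2 holds since a3 + a4 = 3.
  constraint 3 holds since a3 + a2 = 5.
  constraint 4 holds since a3 - a4 = 1.
The rest check out directly.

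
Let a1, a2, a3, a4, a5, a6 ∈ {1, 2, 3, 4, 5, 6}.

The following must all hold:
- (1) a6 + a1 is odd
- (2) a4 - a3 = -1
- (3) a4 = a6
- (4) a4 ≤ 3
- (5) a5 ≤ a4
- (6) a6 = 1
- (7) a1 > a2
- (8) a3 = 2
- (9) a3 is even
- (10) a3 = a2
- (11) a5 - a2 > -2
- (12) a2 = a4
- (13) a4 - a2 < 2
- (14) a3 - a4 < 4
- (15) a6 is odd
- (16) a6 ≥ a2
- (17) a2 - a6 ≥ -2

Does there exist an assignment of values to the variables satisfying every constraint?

Constraint 8 fixes a3 = 2 and constraint 6 fixes a6 = 1. Constraints 3, 10, and 12 give a3 = a2 = a4 = a6, so a3 = a6. But 2 ≠ 1 — contradiction.

Unsatisfiable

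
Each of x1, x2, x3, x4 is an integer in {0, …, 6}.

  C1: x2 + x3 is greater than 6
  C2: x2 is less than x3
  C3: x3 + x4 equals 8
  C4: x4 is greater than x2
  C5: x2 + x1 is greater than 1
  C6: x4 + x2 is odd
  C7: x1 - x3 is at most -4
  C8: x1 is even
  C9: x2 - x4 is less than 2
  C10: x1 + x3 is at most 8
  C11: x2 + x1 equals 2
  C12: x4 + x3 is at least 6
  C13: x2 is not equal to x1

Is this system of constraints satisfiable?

One satisfying assignment is x1 = 0, x2 = 2, x3 = 5, x4 = 3.
For the less obvious constraints — constraint 1: x2 + x3 = 7; constraint 3: x3 + x4 = 8; constraint 5: x2 + x1 = 2 — and the others hold by inspection.

Satisfiable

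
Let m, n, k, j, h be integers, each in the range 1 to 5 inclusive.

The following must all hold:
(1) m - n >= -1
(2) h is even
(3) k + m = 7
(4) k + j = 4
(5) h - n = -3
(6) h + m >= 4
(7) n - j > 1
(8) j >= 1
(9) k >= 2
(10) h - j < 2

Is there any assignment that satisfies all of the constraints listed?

Satisfiable

Try m = 5, n = 5, k = 2, j = 2, h = 2.
Check constraint 1: m - n = 0; constraint 3: k + m = 7. The remaining constraints are straightforward to verify.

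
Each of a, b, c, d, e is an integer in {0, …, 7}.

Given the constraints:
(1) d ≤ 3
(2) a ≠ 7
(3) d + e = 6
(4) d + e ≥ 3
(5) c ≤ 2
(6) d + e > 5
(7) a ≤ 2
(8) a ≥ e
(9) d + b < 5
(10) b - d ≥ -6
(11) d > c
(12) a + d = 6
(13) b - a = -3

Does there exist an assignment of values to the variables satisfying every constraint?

From constraint 1: d ≤ 3. From constraints 7 and 8: e ≤ a ≤ 2. Hence d + e ≤ 5. But constraint 3 requires d + e = 6, and 6 > 5. Contradiction.

Unsatisfiable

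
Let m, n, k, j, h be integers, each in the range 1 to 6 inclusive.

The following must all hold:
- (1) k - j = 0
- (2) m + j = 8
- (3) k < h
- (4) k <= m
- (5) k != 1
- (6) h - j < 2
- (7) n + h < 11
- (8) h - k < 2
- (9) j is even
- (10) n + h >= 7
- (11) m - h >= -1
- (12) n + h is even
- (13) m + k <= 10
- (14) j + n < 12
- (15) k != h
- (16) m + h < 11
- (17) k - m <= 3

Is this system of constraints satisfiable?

The assignment m = 4, n = 5, k = 4, j = 4, h = 5 works:
  constraint 1 holds since k - j = 0.
  constraint 2 holds since m + j = 8.
  constraint 6 holds since h - j = 1.
The rest check out directly.

Satisfiable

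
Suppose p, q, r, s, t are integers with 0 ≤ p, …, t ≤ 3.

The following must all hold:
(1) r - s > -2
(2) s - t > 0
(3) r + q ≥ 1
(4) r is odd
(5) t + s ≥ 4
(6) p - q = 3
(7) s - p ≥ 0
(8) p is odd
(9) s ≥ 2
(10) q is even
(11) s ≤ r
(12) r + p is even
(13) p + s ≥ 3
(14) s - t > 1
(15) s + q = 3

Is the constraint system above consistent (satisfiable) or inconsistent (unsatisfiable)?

Satisfiable

The assignment p = 3, q = 0, r = 3, s = 3, t = 1 works:
  constraint 1 holds since r - s = 0.
  constraint 2 holds since s - t = 2.
  constraint 3 holds since r + q = 3.
The rest check out directly.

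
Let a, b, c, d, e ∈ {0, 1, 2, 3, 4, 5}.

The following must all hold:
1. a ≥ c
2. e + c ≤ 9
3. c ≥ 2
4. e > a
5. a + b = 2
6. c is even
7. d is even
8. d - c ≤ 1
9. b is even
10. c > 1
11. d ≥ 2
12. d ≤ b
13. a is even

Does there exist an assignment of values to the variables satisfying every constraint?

From constraints 1 and 3: a ≥ c ≥ 2. From constraints 11 and 12: b ≥ d ≥ 2. Hence a + b ≥ 4. But constraint 5 requires a + b = 2, and 2 < 4. Contradiction.

Unsatisfiable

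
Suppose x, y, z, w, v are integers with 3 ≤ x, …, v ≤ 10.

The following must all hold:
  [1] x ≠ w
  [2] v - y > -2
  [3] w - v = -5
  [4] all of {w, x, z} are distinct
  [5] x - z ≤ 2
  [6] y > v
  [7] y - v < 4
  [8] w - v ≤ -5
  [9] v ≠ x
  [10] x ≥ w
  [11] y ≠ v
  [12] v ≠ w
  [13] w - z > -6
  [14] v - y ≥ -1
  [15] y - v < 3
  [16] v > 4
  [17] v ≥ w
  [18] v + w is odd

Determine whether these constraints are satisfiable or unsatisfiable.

Satisfiable

Take x = 10, y = 10, z = 9, w = 4, v = 9. Then constraint 2: v - y = -1; constraint 3: w - v = -5, and every other listed constraint is also met.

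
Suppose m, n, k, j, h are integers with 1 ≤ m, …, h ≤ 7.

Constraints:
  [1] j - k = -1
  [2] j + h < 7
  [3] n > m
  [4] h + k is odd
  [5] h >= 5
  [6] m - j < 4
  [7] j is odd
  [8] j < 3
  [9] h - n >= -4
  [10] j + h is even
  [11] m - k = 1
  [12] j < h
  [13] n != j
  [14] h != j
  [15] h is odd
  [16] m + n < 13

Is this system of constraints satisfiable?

Setting (m, n, k, j, h) = (3, 7, 2, 1, 5) satisfies everything: constraint 1: j - k = -1; constraint 2: j + h = 6; constraint 6: m - j = 2, and the others follow.

Satisfiable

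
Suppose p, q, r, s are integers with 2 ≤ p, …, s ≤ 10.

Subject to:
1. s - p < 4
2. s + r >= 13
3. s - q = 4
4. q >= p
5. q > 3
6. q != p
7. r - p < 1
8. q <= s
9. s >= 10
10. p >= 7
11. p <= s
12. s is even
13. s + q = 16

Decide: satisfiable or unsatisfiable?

From constraint 9: s ≥ 10. From constraints 4 and 10: q ≥ p ≥ 7. Hence s + q ≥ 17. But constraint 13 requires s + q = 16, and 16 < 17. Contradiction.

Unsatisfiable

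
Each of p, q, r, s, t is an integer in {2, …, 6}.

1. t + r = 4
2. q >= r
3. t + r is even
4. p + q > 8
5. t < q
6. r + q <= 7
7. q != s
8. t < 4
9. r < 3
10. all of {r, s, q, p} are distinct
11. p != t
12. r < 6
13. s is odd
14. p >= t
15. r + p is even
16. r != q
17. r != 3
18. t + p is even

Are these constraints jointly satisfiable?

One satisfying assignment is p = 6, q = 4, r = 2, s = 3, t = 2.
For the less obvious constraints — constraint 1: t + r = 4; constraint 4: p + q = 10; constraint 6: r + q = 6 — and the others hold by inspection.

Satisfiable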